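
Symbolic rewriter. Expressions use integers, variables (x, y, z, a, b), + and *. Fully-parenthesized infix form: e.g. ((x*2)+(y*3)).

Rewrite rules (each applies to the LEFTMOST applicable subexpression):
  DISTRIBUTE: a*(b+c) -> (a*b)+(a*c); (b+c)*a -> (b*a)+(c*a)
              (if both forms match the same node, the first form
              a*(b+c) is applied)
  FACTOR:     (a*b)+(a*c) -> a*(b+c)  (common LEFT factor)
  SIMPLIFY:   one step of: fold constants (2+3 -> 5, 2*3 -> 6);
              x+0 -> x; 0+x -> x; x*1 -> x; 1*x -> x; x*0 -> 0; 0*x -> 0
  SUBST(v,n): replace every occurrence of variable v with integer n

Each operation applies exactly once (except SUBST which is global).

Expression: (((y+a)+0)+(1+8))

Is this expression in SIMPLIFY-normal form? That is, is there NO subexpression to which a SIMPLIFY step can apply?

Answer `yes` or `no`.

Expression: (((y+a)+0)+(1+8))
Scanning for simplifiable subexpressions (pre-order)...
  at root: (((y+a)+0)+(1+8)) (not simplifiable)
  at L: ((y+a)+0) (SIMPLIFIABLE)
  at LL: (y+a) (not simplifiable)
  at R: (1+8) (SIMPLIFIABLE)
Found simplifiable subexpr at path L: ((y+a)+0)
One SIMPLIFY step would give: ((y+a)+(1+8))
-> NOT in normal form.

Answer: no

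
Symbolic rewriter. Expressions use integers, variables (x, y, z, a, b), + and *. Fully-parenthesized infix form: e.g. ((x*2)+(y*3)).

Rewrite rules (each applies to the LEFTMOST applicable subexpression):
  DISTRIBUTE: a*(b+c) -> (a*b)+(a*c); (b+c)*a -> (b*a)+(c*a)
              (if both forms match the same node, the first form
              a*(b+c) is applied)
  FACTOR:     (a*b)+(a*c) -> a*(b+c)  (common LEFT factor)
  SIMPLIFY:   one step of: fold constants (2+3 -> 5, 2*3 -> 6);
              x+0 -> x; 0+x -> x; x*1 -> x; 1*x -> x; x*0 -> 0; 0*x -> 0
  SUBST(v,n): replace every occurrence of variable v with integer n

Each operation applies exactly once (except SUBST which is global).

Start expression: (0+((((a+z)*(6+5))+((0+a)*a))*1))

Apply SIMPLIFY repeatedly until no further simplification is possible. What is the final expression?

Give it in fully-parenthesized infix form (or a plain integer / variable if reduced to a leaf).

Answer: (((a+z)*11)+(a*a))

Derivation:
Start: (0+((((a+z)*(6+5))+((0+a)*a))*1))
Step 1: at root: (0+((((a+z)*(6+5))+((0+a)*a))*1)) -> ((((a+z)*(6+5))+((0+a)*a))*1); overall: (0+((((a+z)*(6+5))+((0+a)*a))*1)) -> ((((a+z)*(6+5))+((0+a)*a))*1)
Step 2: at root: ((((a+z)*(6+5))+((0+a)*a))*1) -> (((a+z)*(6+5))+((0+a)*a)); overall: ((((a+z)*(6+5))+((0+a)*a))*1) -> (((a+z)*(6+5))+((0+a)*a))
Step 3: at LR: (6+5) -> 11; overall: (((a+z)*(6+5))+((0+a)*a)) -> (((a+z)*11)+((0+a)*a))
Step 4: at RL: (0+a) -> a; overall: (((a+z)*11)+((0+a)*a)) -> (((a+z)*11)+(a*a))
Fixed point: (((a+z)*11)+(a*a))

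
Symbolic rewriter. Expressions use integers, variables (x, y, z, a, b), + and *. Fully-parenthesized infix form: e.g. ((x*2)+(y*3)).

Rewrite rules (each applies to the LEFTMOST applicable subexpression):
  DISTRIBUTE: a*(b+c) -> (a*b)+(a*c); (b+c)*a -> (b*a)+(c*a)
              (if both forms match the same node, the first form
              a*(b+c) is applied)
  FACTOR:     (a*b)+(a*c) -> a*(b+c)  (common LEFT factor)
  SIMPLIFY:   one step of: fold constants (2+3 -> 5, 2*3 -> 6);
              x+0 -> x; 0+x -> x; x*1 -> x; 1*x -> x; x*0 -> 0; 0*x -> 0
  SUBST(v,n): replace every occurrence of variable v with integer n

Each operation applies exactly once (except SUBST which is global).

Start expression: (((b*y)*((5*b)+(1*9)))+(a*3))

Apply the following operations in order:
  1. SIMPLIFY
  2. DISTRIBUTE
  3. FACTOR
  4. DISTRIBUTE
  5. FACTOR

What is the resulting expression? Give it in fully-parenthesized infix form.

Answer: (((b*y)*((5*b)+9))+(a*3))

Derivation:
Start: (((b*y)*((5*b)+(1*9)))+(a*3))
Apply SIMPLIFY at LRR (target: (1*9)): (((b*y)*((5*b)+(1*9)))+(a*3)) -> (((b*y)*((5*b)+9))+(a*3))
Apply DISTRIBUTE at L (target: ((b*y)*((5*b)+9))): (((b*y)*((5*b)+9))+(a*3)) -> ((((b*y)*(5*b))+((b*y)*9))+(a*3))
Apply FACTOR at L (target: (((b*y)*(5*b))+((b*y)*9))): ((((b*y)*(5*b))+((b*y)*9))+(a*3)) -> (((b*y)*((5*b)+9))+(a*3))
Apply DISTRIBUTE at L (target: ((b*y)*((5*b)+9))): (((b*y)*((5*b)+9))+(a*3)) -> ((((b*y)*(5*b))+((b*y)*9))+(a*3))
Apply FACTOR at L (target: (((b*y)*(5*b))+((b*y)*9))): ((((b*y)*(5*b))+((b*y)*9))+(a*3)) -> (((b*y)*((5*b)+9))+(a*3))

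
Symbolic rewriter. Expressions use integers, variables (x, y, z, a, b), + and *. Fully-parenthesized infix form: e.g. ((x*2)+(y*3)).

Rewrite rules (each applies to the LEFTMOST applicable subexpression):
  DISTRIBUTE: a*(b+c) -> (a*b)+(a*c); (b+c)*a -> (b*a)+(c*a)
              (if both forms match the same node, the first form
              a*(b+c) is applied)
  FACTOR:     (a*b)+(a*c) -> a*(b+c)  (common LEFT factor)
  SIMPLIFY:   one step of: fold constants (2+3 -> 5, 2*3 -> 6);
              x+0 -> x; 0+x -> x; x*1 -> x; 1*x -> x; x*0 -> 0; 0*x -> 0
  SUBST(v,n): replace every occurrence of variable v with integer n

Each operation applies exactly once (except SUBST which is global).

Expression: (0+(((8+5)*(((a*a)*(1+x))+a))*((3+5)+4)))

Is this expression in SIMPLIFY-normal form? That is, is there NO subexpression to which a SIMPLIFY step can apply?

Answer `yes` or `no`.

Expression: (0+(((8+5)*(((a*a)*(1+x))+a))*((3+5)+4)))
Scanning for simplifiable subexpressions (pre-order)...
  at root: (0+(((8+5)*(((a*a)*(1+x))+a))*((3+5)+4))) (SIMPLIFIABLE)
  at R: (((8+5)*(((a*a)*(1+x))+a))*((3+5)+4)) (not simplifiable)
  at RL: ((8+5)*(((a*a)*(1+x))+a)) (not simplifiable)
  at RLL: (8+5) (SIMPLIFIABLE)
  at RLR: (((a*a)*(1+x))+a) (not simplifiable)
  at RLRL: ((a*a)*(1+x)) (not simplifiable)
  at RLRLL: (a*a) (not simplifiable)
  at RLRLR: (1+x) (not simplifiable)
  at RR: ((3+5)+4) (not simplifiable)
  at RRL: (3+5) (SIMPLIFIABLE)
Found simplifiable subexpr at path root: (0+(((8+5)*(((a*a)*(1+x))+a))*((3+5)+4)))
One SIMPLIFY step would give: (((8+5)*(((a*a)*(1+x))+a))*((3+5)+4))
-> NOT in normal form.

Answer: no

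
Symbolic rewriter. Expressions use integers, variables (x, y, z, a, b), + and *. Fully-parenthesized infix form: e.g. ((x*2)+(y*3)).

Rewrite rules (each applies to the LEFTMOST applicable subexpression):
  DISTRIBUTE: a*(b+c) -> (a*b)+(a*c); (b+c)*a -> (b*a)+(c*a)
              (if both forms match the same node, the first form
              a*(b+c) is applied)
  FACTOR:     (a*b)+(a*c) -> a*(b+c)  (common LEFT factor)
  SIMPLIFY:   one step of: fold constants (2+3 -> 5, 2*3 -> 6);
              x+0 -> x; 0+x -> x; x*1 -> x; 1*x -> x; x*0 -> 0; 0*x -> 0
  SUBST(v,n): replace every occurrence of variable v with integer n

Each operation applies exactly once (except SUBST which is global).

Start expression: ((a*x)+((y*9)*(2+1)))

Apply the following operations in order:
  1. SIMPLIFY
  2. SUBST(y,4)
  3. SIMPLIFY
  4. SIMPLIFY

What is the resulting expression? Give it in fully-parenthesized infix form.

Answer: ((a*x)+108)

Derivation:
Start: ((a*x)+((y*9)*(2+1)))
Apply SIMPLIFY at RR (target: (2+1)): ((a*x)+((y*9)*(2+1))) -> ((a*x)+((y*9)*3))
Apply SUBST(y,4): ((a*x)+((y*9)*3)) -> ((a*x)+((4*9)*3))
Apply SIMPLIFY at RL (target: (4*9)): ((a*x)+((4*9)*3)) -> ((a*x)+(36*3))
Apply SIMPLIFY at R (target: (36*3)): ((a*x)+(36*3)) -> ((a*x)+108)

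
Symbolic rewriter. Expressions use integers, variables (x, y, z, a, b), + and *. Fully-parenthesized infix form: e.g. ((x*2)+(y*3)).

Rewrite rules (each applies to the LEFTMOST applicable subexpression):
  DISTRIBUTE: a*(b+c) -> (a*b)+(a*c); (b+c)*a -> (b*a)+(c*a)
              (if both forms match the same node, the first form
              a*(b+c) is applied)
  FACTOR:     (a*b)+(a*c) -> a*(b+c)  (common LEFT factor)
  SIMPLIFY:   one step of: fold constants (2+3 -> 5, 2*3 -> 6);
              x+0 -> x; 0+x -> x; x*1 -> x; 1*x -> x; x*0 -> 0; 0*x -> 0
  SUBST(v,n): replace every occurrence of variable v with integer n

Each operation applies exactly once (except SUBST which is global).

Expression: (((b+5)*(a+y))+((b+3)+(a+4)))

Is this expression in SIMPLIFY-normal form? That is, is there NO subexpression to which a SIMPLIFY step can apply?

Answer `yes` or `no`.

Answer: yes

Derivation:
Expression: (((b+5)*(a+y))+((b+3)+(a+4)))
Scanning for simplifiable subexpressions (pre-order)...
  at root: (((b+5)*(a+y))+((b+3)+(a+4))) (not simplifiable)
  at L: ((b+5)*(a+y)) (not simplifiable)
  at LL: (b+5) (not simplifiable)
  at LR: (a+y) (not simplifiable)
  at R: ((b+3)+(a+4)) (not simplifiable)
  at RL: (b+3) (not simplifiable)
  at RR: (a+4) (not simplifiable)
Result: no simplifiable subexpression found -> normal form.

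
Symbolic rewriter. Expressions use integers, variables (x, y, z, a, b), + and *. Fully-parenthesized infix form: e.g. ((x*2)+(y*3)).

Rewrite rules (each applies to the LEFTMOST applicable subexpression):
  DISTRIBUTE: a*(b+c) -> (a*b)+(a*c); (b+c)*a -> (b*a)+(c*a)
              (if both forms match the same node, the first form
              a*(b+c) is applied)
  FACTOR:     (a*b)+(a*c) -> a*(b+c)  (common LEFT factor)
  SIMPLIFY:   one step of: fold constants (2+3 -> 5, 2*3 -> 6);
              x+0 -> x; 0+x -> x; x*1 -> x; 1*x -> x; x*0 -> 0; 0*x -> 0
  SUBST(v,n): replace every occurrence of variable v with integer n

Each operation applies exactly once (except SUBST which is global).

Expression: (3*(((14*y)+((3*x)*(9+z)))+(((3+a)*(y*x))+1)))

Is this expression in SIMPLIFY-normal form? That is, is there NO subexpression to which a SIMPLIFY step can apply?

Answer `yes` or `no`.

Answer: yes

Derivation:
Expression: (3*(((14*y)+((3*x)*(9+z)))+(((3+a)*(y*x))+1)))
Scanning for simplifiable subexpressions (pre-order)...
  at root: (3*(((14*y)+((3*x)*(9+z)))+(((3+a)*(y*x))+1))) (not simplifiable)
  at R: (((14*y)+((3*x)*(9+z)))+(((3+a)*(y*x))+1)) (not simplifiable)
  at RL: ((14*y)+((3*x)*(9+z))) (not simplifiable)
  at RLL: (14*y) (not simplifiable)
  at RLR: ((3*x)*(9+z)) (not simplifiable)
  at RLRL: (3*x) (not simplifiable)
  at RLRR: (9+z) (not simplifiable)
  at RR: (((3+a)*(y*x))+1) (not simplifiable)
  at RRL: ((3+a)*(y*x)) (not simplifiable)
  at RRLL: (3+a) (not simplifiable)
  at RRLR: (y*x) (not simplifiable)
Result: no simplifiable subexpression found -> normal form.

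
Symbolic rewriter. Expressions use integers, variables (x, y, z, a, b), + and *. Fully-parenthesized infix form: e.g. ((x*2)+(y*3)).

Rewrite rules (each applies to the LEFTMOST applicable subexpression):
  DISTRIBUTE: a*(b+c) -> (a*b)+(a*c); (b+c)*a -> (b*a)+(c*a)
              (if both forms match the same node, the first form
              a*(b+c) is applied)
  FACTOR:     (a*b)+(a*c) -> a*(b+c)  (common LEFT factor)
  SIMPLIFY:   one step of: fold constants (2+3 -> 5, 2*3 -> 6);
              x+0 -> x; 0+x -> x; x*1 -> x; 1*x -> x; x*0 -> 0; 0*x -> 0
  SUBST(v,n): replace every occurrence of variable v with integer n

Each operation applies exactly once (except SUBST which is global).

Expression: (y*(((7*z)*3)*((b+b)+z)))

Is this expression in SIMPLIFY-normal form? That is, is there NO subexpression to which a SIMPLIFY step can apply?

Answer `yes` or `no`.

Answer: yes

Derivation:
Expression: (y*(((7*z)*3)*((b+b)+z)))
Scanning for simplifiable subexpressions (pre-order)...
  at root: (y*(((7*z)*3)*((b+b)+z))) (not simplifiable)
  at R: (((7*z)*3)*((b+b)+z)) (not simplifiable)
  at RL: ((7*z)*3) (not simplifiable)
  at RLL: (7*z) (not simplifiable)
  at RR: ((b+b)+z) (not simplifiable)
  at RRL: (b+b) (not simplifiable)
Result: no simplifiable subexpression found -> normal form.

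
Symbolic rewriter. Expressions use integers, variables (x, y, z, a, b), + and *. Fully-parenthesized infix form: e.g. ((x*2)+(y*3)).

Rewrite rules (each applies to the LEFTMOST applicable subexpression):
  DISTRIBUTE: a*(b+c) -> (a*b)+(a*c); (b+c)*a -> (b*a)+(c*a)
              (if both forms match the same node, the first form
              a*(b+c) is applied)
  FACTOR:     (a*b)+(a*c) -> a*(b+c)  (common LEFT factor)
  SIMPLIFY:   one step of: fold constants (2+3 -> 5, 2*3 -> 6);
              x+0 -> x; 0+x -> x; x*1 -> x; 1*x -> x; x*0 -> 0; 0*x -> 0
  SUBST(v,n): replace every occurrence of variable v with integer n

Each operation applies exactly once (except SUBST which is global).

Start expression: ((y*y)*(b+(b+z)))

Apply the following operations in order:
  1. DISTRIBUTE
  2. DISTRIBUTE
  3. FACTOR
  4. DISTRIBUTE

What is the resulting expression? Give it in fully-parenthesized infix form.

Answer: (((y*y)*b)+(((y*y)*b)+((y*y)*z)))

Derivation:
Start: ((y*y)*(b+(b+z)))
Apply DISTRIBUTE at root (target: ((y*y)*(b+(b+z)))): ((y*y)*(b+(b+z))) -> (((y*y)*b)+((y*y)*(b+z)))
Apply DISTRIBUTE at R (target: ((y*y)*(b+z))): (((y*y)*b)+((y*y)*(b+z))) -> (((y*y)*b)+(((y*y)*b)+((y*y)*z)))
Apply FACTOR at R (target: (((y*y)*b)+((y*y)*z))): (((y*y)*b)+(((y*y)*b)+((y*y)*z))) -> (((y*y)*b)+((y*y)*(b+z)))
Apply DISTRIBUTE at R (target: ((y*y)*(b+z))): (((y*y)*b)+((y*y)*(b+z))) -> (((y*y)*b)+(((y*y)*b)+((y*y)*z)))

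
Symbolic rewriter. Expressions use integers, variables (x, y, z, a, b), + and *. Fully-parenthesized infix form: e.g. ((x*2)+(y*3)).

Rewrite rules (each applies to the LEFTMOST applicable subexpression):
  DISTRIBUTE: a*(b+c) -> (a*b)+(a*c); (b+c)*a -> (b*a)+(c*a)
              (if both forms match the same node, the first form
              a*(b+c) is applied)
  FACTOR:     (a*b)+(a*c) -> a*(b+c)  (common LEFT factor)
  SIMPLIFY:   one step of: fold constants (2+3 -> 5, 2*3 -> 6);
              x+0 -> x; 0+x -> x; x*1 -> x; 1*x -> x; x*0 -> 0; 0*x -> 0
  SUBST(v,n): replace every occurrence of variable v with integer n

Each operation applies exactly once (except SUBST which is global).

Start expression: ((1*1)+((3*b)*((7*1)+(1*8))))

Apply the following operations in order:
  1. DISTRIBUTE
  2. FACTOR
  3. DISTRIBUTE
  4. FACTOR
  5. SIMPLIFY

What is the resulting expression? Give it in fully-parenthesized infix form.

Start: ((1*1)+((3*b)*((7*1)+(1*8))))
Apply DISTRIBUTE at R (target: ((3*b)*((7*1)+(1*8)))): ((1*1)+((3*b)*((7*1)+(1*8)))) -> ((1*1)+(((3*b)*(7*1))+((3*b)*(1*8))))
Apply FACTOR at R (target: (((3*b)*(7*1))+((3*b)*(1*8)))): ((1*1)+(((3*b)*(7*1))+((3*b)*(1*8)))) -> ((1*1)+((3*b)*((7*1)+(1*8))))
Apply DISTRIBUTE at R (target: ((3*b)*((7*1)+(1*8)))): ((1*1)+((3*b)*((7*1)+(1*8)))) -> ((1*1)+(((3*b)*(7*1))+((3*b)*(1*8))))
Apply FACTOR at R (target: (((3*b)*(7*1))+((3*b)*(1*8)))): ((1*1)+(((3*b)*(7*1))+((3*b)*(1*8)))) -> ((1*1)+((3*b)*((7*1)+(1*8))))
Apply SIMPLIFY at L (target: (1*1)): ((1*1)+((3*b)*((7*1)+(1*8)))) -> (1+((3*b)*((7*1)+(1*8))))

Answer: (1+((3*b)*((7*1)+(1*8))))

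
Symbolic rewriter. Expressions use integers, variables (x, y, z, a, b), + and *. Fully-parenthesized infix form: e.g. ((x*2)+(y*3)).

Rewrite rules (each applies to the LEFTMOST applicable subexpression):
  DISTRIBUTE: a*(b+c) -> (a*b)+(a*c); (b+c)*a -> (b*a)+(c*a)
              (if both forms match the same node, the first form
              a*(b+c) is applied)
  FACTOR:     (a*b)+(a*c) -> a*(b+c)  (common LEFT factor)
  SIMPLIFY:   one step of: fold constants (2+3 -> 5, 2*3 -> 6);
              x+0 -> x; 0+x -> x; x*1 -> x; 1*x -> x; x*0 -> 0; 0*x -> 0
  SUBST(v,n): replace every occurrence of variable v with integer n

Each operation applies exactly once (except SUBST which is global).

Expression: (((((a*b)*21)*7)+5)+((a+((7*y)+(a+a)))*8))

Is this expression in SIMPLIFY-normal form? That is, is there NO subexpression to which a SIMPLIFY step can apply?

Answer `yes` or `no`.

Expression: (((((a*b)*21)*7)+5)+((a+((7*y)+(a+a)))*8))
Scanning for simplifiable subexpressions (pre-order)...
  at root: (((((a*b)*21)*7)+5)+((a+((7*y)+(a+a)))*8)) (not simplifiable)
  at L: ((((a*b)*21)*7)+5) (not simplifiable)
  at LL: (((a*b)*21)*7) (not simplifiable)
  at LLL: ((a*b)*21) (not simplifiable)
  at LLLL: (a*b) (not simplifiable)
  at R: ((a+((7*y)+(a+a)))*8) (not simplifiable)
  at RL: (a+((7*y)+(a+a))) (not simplifiable)
  at RLR: ((7*y)+(a+a)) (not simplifiable)
  at RLRL: (7*y) (not simplifiable)
  at RLRR: (a+a) (not simplifiable)
Result: no simplifiable subexpression found -> normal form.

Answer: yes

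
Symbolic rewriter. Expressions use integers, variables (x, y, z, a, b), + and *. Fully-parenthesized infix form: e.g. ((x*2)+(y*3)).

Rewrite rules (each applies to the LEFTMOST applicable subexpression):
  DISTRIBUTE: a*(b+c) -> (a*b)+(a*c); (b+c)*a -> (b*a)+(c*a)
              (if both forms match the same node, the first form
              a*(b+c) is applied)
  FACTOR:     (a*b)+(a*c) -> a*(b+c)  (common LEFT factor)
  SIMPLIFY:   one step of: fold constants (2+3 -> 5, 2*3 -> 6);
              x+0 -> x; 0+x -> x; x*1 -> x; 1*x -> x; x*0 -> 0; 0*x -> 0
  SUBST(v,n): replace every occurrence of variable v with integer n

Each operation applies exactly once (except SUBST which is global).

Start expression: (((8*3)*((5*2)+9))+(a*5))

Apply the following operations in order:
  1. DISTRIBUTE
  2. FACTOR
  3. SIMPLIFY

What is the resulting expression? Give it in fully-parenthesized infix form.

Start: (((8*3)*((5*2)+9))+(a*5))
Apply DISTRIBUTE at L (target: ((8*3)*((5*2)+9))): (((8*3)*((5*2)+9))+(a*5)) -> ((((8*3)*(5*2))+((8*3)*9))+(a*5))
Apply FACTOR at L (target: (((8*3)*(5*2))+((8*3)*9))): ((((8*3)*(5*2))+((8*3)*9))+(a*5)) -> (((8*3)*((5*2)+9))+(a*5))
Apply SIMPLIFY at LL (target: (8*3)): (((8*3)*((5*2)+9))+(a*5)) -> ((24*((5*2)+9))+(a*5))

Answer: ((24*((5*2)+9))+(a*5))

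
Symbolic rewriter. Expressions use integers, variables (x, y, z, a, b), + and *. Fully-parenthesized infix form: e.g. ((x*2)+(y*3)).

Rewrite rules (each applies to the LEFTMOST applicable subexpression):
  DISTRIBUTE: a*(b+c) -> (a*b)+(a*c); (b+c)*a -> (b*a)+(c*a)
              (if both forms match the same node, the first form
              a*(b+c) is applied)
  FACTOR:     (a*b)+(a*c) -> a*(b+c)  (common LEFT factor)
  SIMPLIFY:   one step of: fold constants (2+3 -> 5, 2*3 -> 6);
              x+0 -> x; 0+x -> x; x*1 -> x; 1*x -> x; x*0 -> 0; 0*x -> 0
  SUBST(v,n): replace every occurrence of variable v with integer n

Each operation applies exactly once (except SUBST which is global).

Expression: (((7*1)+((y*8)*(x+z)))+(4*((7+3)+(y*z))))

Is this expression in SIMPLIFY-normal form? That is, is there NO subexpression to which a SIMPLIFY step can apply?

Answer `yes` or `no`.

Expression: (((7*1)+((y*8)*(x+z)))+(4*((7+3)+(y*z))))
Scanning for simplifiable subexpressions (pre-order)...
  at root: (((7*1)+((y*8)*(x+z)))+(4*((7+3)+(y*z)))) (not simplifiable)
  at L: ((7*1)+((y*8)*(x+z))) (not simplifiable)
  at LL: (7*1) (SIMPLIFIABLE)
  at LR: ((y*8)*(x+z)) (not simplifiable)
  at LRL: (y*8) (not simplifiable)
  at LRR: (x+z) (not simplifiable)
  at R: (4*((7+3)+(y*z))) (not simplifiable)
  at RR: ((7+3)+(y*z)) (not simplifiable)
  at RRL: (7+3) (SIMPLIFIABLE)
  at RRR: (y*z) (not simplifiable)
Found simplifiable subexpr at path LL: (7*1)
One SIMPLIFY step would give: ((7+((y*8)*(x+z)))+(4*((7+3)+(y*z))))
-> NOT in normal form.

Answer: no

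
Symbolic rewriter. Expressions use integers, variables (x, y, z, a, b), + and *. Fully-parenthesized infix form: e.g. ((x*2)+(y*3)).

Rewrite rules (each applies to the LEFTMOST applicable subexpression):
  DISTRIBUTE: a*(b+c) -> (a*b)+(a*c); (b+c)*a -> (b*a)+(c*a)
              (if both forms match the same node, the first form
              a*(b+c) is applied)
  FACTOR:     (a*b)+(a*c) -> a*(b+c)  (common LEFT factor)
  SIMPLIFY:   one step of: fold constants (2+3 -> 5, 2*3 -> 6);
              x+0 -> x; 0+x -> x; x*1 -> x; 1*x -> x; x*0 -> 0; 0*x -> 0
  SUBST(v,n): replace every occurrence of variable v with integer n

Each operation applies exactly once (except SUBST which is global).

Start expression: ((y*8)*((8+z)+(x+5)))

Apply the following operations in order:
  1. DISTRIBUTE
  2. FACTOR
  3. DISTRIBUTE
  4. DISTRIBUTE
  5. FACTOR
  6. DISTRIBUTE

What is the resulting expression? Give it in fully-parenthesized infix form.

Start: ((y*8)*((8+z)+(x+5)))
Apply DISTRIBUTE at root (target: ((y*8)*((8+z)+(x+5)))): ((y*8)*((8+z)+(x+5))) -> (((y*8)*(8+z))+((y*8)*(x+5)))
Apply FACTOR at root (target: (((y*8)*(8+z))+((y*8)*(x+5)))): (((y*8)*(8+z))+((y*8)*(x+5))) -> ((y*8)*((8+z)+(x+5)))
Apply DISTRIBUTE at root (target: ((y*8)*((8+z)+(x+5)))): ((y*8)*((8+z)+(x+5))) -> (((y*8)*(8+z))+((y*8)*(x+5)))
Apply DISTRIBUTE at L (target: ((y*8)*(8+z))): (((y*8)*(8+z))+((y*8)*(x+5))) -> ((((y*8)*8)+((y*8)*z))+((y*8)*(x+5)))
Apply FACTOR at L (target: (((y*8)*8)+((y*8)*z))): ((((y*8)*8)+((y*8)*z))+((y*8)*(x+5))) -> (((y*8)*(8+z))+((y*8)*(x+5)))
Apply DISTRIBUTE at L (target: ((y*8)*(8+z))): (((y*8)*(8+z))+((y*8)*(x+5))) -> ((((y*8)*8)+((y*8)*z))+((y*8)*(x+5)))

Answer: ((((y*8)*8)+((y*8)*z))+((y*8)*(x+5)))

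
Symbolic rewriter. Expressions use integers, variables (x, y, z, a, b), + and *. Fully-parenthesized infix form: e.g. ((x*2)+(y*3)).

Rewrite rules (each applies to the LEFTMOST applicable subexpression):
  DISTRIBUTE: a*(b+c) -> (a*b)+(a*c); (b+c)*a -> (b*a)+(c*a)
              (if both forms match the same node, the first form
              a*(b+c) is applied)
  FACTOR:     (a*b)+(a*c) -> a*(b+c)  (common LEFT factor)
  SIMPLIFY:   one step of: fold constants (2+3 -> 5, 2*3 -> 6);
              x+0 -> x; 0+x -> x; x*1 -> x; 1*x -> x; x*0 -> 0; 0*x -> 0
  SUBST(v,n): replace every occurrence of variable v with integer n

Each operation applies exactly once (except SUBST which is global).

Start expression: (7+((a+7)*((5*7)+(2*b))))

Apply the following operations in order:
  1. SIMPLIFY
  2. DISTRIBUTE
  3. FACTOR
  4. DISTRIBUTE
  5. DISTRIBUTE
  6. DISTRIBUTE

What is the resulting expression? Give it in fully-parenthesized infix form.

Answer: (7+(((a*35)+(7*35))+((a*(2*b))+(7*(2*b)))))

Derivation:
Start: (7+((a+7)*((5*7)+(2*b))))
Apply SIMPLIFY at RRL (target: (5*7)): (7+((a+7)*((5*7)+(2*b)))) -> (7+((a+7)*(35+(2*b))))
Apply DISTRIBUTE at R (target: ((a+7)*(35+(2*b)))): (7+((a+7)*(35+(2*b)))) -> (7+(((a+7)*35)+((a+7)*(2*b))))
Apply FACTOR at R (target: (((a+7)*35)+((a+7)*(2*b)))): (7+(((a+7)*35)+((a+7)*(2*b)))) -> (7+((a+7)*(35+(2*b))))
Apply DISTRIBUTE at R (target: ((a+7)*(35+(2*b)))): (7+((a+7)*(35+(2*b)))) -> (7+(((a+7)*35)+((a+7)*(2*b))))
Apply DISTRIBUTE at RL (target: ((a+7)*35)): (7+(((a+7)*35)+((a+7)*(2*b)))) -> (7+(((a*35)+(7*35))+((a+7)*(2*b))))
Apply DISTRIBUTE at RR (target: ((a+7)*(2*b))): (7+(((a*35)+(7*35))+((a+7)*(2*b)))) -> (7+(((a*35)+(7*35))+((a*(2*b))+(7*(2*b)))))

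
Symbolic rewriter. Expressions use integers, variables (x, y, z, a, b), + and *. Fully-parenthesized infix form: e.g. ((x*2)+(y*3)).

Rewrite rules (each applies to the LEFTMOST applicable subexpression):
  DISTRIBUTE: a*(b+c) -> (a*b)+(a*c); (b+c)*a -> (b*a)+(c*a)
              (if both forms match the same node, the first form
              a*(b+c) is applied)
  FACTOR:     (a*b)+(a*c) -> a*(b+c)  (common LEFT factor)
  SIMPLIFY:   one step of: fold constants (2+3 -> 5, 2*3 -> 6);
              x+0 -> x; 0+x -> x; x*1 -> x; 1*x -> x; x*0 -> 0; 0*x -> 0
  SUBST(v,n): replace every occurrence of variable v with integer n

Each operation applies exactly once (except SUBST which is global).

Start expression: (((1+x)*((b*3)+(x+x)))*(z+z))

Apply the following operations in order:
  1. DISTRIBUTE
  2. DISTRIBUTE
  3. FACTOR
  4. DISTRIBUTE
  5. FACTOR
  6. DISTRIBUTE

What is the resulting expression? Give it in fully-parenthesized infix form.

Answer: (((((1+x)*(b*3))+((1+x)*(x+x)))*z)+(((1+x)*((b*3)+(x+x)))*z))

Derivation:
Start: (((1+x)*((b*3)+(x+x)))*(z+z))
Apply DISTRIBUTE at root (target: (((1+x)*((b*3)+(x+x)))*(z+z))): (((1+x)*((b*3)+(x+x)))*(z+z)) -> ((((1+x)*((b*3)+(x+x)))*z)+(((1+x)*((b*3)+(x+x)))*z))
Apply DISTRIBUTE at LL (target: ((1+x)*((b*3)+(x+x)))): ((((1+x)*((b*3)+(x+x)))*z)+(((1+x)*((b*3)+(x+x)))*z)) -> (((((1+x)*(b*3))+((1+x)*(x+x)))*z)+(((1+x)*((b*3)+(x+x)))*z))
Apply FACTOR at LL (target: (((1+x)*(b*3))+((1+x)*(x+x)))): (((((1+x)*(b*3))+((1+x)*(x+x)))*z)+(((1+x)*((b*3)+(x+x)))*z)) -> ((((1+x)*((b*3)+(x+x)))*z)+(((1+x)*((b*3)+(x+x)))*z))
Apply DISTRIBUTE at LL (target: ((1+x)*((b*3)+(x+x)))): ((((1+x)*((b*3)+(x+x)))*z)+(((1+x)*((b*3)+(x+x)))*z)) -> (((((1+x)*(b*3))+((1+x)*(x+x)))*z)+(((1+x)*((b*3)+(x+x)))*z))
Apply FACTOR at LL (target: (((1+x)*(b*3))+((1+x)*(x+x)))): (((((1+x)*(b*3))+((1+x)*(x+x)))*z)+(((1+x)*((b*3)+(x+x)))*z)) -> ((((1+x)*((b*3)+(x+x)))*z)+(((1+x)*((b*3)+(x+x)))*z))
Apply DISTRIBUTE at LL (target: ((1+x)*((b*3)+(x+x)))): ((((1+x)*((b*3)+(x+x)))*z)+(((1+x)*((b*3)+(x+x)))*z)) -> (((((1+x)*(b*3))+((1+x)*(x+x)))*z)+(((1+x)*((b*3)+(x+x)))*z))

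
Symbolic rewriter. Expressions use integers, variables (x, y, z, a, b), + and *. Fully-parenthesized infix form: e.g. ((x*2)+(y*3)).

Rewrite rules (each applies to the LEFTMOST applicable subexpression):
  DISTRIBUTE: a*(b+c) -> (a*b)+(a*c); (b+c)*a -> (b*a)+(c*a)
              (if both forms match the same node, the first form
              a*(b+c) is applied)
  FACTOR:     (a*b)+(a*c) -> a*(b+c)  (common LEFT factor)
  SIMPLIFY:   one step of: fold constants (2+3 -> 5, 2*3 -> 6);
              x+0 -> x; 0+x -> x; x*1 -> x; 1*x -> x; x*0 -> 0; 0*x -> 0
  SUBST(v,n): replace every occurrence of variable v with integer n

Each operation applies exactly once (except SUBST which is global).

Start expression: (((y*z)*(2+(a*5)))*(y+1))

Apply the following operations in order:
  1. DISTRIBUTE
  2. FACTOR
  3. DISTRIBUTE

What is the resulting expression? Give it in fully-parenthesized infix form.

Answer: ((((y*z)*(2+(a*5)))*y)+(((y*z)*(2+(a*5)))*1))

Derivation:
Start: (((y*z)*(2+(a*5)))*(y+1))
Apply DISTRIBUTE at root (target: (((y*z)*(2+(a*5)))*(y+1))): (((y*z)*(2+(a*5)))*(y+1)) -> ((((y*z)*(2+(a*5)))*y)+(((y*z)*(2+(a*5)))*1))
Apply FACTOR at root (target: ((((y*z)*(2+(a*5)))*y)+(((y*z)*(2+(a*5)))*1))): ((((y*z)*(2+(a*5)))*y)+(((y*z)*(2+(a*5)))*1)) -> (((y*z)*(2+(a*5)))*(y+1))
Apply DISTRIBUTE at root (target: (((y*z)*(2+(a*5)))*(y+1))): (((y*z)*(2+(a*5)))*(y+1)) -> ((((y*z)*(2+(a*5)))*y)+(((y*z)*(2+(a*5)))*1))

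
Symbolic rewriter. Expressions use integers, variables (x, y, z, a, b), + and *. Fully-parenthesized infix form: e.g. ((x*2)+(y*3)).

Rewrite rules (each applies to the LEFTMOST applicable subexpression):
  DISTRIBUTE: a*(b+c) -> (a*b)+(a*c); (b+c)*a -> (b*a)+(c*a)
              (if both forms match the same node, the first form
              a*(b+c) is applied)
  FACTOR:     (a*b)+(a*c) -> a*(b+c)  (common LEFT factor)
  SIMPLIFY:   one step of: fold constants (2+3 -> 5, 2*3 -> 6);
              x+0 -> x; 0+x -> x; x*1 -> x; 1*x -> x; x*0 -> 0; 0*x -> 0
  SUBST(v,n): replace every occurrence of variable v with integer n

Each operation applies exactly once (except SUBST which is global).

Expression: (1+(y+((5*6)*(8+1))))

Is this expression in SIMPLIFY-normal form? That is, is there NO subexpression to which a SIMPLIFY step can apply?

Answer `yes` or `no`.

Answer: no

Derivation:
Expression: (1+(y+((5*6)*(8+1))))
Scanning for simplifiable subexpressions (pre-order)...
  at root: (1+(y+((5*6)*(8+1)))) (not simplifiable)
  at R: (y+((5*6)*(8+1))) (not simplifiable)
  at RR: ((5*6)*(8+1)) (not simplifiable)
  at RRL: (5*6) (SIMPLIFIABLE)
  at RRR: (8+1) (SIMPLIFIABLE)
Found simplifiable subexpr at path RRL: (5*6)
One SIMPLIFY step would give: (1+(y+(30*(8+1))))
-> NOT in normal form.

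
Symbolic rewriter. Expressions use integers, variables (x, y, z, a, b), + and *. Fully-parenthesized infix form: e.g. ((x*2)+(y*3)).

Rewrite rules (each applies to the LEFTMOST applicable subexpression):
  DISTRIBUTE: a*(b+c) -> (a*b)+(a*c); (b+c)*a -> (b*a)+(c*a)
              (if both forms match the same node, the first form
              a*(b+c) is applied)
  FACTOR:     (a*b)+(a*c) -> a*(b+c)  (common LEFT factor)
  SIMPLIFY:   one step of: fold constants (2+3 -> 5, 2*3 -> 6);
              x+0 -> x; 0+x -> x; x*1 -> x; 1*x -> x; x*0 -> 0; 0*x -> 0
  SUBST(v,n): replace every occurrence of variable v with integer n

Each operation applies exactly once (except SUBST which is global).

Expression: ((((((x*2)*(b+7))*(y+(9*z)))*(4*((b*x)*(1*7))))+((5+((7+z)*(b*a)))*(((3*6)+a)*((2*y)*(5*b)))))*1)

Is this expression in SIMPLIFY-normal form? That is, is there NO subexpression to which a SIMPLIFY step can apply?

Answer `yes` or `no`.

Answer: no

Derivation:
Expression: ((((((x*2)*(b+7))*(y+(9*z)))*(4*((b*x)*(1*7))))+((5+((7+z)*(b*a)))*(((3*6)+a)*((2*y)*(5*b)))))*1)
Scanning for simplifiable subexpressions (pre-order)...
  at root: ((((((x*2)*(b+7))*(y+(9*z)))*(4*((b*x)*(1*7))))+((5+((7+z)*(b*a)))*(((3*6)+a)*((2*y)*(5*b)))))*1) (SIMPLIFIABLE)
  at L: (((((x*2)*(b+7))*(y+(9*z)))*(4*((b*x)*(1*7))))+((5+((7+z)*(b*a)))*(((3*6)+a)*((2*y)*(5*b))))) (not simplifiable)
  at LL: ((((x*2)*(b+7))*(y+(9*z)))*(4*((b*x)*(1*7)))) (not simplifiable)
  at LLL: (((x*2)*(b+7))*(y+(9*z))) (not simplifiable)
  at LLLL: ((x*2)*(b+7)) (not simplifiable)
  at LLLLL: (x*2) (not simplifiable)
  at LLLLR: (b+7) (not simplifiable)
  at LLLR: (y+(9*z)) (not simplifiable)
  at LLLRR: (9*z) (not simplifiable)
  at LLR: (4*((b*x)*(1*7))) (not simplifiable)
  at LLRR: ((b*x)*(1*7)) (not simplifiable)
  at LLRRL: (b*x) (not simplifiable)
  at LLRRR: (1*7) (SIMPLIFIABLE)
  at LR: ((5+((7+z)*(b*a)))*(((3*6)+a)*((2*y)*(5*b)))) (not simplifiable)
  at LRL: (5+((7+z)*(b*a))) (not simplifiable)
  at LRLR: ((7+z)*(b*a)) (not simplifiable)
  at LRLRL: (7+z) (not simplifiable)
  at LRLRR: (b*a) (not simplifiable)
  at LRR: (((3*6)+a)*((2*y)*(5*b))) (not simplifiable)
  at LRRL: ((3*6)+a) (not simplifiable)
  at LRRLL: (3*6) (SIMPLIFIABLE)
  at LRRR: ((2*y)*(5*b)) (not simplifiable)
  at LRRRL: (2*y) (not simplifiable)
  at LRRRR: (5*b) (not simplifiable)
Found simplifiable subexpr at path root: ((((((x*2)*(b+7))*(y+(9*z)))*(4*((b*x)*(1*7))))+((5+((7+z)*(b*a)))*(((3*6)+a)*((2*y)*(5*b)))))*1)
One SIMPLIFY step would give: (((((x*2)*(b+7))*(y+(9*z)))*(4*((b*x)*(1*7))))+((5+((7+z)*(b*a)))*(((3*6)+a)*((2*y)*(5*b)))))
-> NOT in normal form.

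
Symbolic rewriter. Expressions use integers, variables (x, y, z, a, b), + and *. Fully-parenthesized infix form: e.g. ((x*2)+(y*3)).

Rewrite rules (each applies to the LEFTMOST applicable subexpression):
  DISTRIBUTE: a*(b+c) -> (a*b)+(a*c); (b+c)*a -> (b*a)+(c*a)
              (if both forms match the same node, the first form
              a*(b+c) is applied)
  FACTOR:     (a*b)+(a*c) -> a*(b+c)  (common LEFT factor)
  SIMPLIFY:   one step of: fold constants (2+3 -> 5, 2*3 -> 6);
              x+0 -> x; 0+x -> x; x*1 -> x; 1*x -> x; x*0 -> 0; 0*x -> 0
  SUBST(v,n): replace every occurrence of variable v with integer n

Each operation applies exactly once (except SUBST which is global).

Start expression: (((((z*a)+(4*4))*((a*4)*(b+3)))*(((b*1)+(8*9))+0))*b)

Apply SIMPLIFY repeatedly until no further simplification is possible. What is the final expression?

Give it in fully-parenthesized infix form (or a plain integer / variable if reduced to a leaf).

Start: (((((z*a)+(4*4))*((a*4)*(b+3)))*(((b*1)+(8*9))+0))*b)
Step 1: at LLLR: (4*4) -> 16; overall: (((((z*a)+(4*4))*((a*4)*(b+3)))*(((b*1)+(8*9))+0))*b) -> (((((z*a)+16)*((a*4)*(b+3)))*(((b*1)+(8*9))+0))*b)
Step 2: at LR: (((b*1)+(8*9))+0) -> ((b*1)+(8*9)); overall: (((((z*a)+16)*((a*4)*(b+3)))*(((b*1)+(8*9))+0))*b) -> (((((z*a)+16)*((a*4)*(b+3)))*((b*1)+(8*9)))*b)
Step 3: at LRL: (b*1) -> b; overall: (((((z*a)+16)*((a*4)*(b+3)))*((b*1)+(8*9)))*b) -> (((((z*a)+16)*((a*4)*(b+3)))*(b+(8*9)))*b)
Step 4: at LRR: (8*9) -> 72; overall: (((((z*a)+16)*((a*4)*(b+3)))*(b+(8*9)))*b) -> (((((z*a)+16)*((a*4)*(b+3)))*(b+72))*b)
Fixed point: (((((z*a)+16)*((a*4)*(b+3)))*(b+72))*b)

Answer: (((((z*a)+16)*((a*4)*(b+3)))*(b+72))*b)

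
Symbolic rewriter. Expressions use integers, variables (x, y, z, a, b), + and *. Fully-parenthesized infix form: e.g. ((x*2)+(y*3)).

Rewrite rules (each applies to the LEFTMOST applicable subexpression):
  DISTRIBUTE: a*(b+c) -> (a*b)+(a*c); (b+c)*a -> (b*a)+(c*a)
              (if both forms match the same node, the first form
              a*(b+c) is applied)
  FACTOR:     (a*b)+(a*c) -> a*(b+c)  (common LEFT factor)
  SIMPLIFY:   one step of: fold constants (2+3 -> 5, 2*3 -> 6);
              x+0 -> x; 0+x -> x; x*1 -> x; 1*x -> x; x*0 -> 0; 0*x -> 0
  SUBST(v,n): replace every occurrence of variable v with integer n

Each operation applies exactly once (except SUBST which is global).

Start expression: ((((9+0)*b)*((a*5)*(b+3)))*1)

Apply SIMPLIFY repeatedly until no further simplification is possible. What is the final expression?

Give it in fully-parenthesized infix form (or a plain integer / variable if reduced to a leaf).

Start: ((((9+0)*b)*((a*5)*(b+3)))*1)
Step 1: at root: ((((9+0)*b)*((a*5)*(b+3)))*1) -> (((9+0)*b)*((a*5)*(b+3))); overall: ((((9+0)*b)*((a*5)*(b+3)))*1) -> (((9+0)*b)*((a*5)*(b+3)))
Step 2: at LL: (9+0) -> 9; overall: (((9+0)*b)*((a*5)*(b+3))) -> ((9*b)*((a*5)*(b+3)))
Fixed point: ((9*b)*((a*5)*(b+3)))

Answer: ((9*b)*((a*5)*(b+3)))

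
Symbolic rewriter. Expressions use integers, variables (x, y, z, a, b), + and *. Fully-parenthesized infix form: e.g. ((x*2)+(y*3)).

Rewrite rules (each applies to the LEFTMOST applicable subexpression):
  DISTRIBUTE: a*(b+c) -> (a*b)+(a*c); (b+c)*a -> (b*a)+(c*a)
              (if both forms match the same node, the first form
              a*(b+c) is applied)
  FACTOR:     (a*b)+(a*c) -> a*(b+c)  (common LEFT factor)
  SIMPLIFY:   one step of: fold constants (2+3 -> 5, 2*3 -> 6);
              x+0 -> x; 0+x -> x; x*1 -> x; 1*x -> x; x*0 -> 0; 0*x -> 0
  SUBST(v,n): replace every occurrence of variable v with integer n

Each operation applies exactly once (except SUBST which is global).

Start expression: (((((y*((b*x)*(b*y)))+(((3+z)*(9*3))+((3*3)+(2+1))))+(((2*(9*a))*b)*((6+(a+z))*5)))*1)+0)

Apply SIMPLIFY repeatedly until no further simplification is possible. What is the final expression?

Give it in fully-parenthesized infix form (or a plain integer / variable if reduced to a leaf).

Start: (((((y*((b*x)*(b*y)))+(((3+z)*(9*3))+((3*3)+(2+1))))+(((2*(9*a))*b)*((6+(a+z))*5)))*1)+0)
Step 1: at root: (((((y*((b*x)*(b*y)))+(((3+z)*(9*3))+((3*3)+(2+1))))+(((2*(9*a))*b)*((6+(a+z))*5)))*1)+0) -> ((((y*((b*x)*(b*y)))+(((3+z)*(9*3))+((3*3)+(2+1))))+(((2*(9*a))*b)*((6+(a+z))*5)))*1); overall: (((((y*((b*x)*(b*y)))+(((3+z)*(9*3))+((3*3)+(2+1))))+(((2*(9*a))*b)*((6+(a+z))*5)))*1)+0) -> ((((y*((b*x)*(b*y)))+(((3+z)*(9*3))+((3*3)+(2+1))))+(((2*(9*a))*b)*((6+(a+z))*5)))*1)
Step 2: at root: ((((y*((b*x)*(b*y)))+(((3+z)*(9*3))+((3*3)+(2+1))))+(((2*(9*a))*b)*((6+(a+z))*5)))*1) -> (((y*((b*x)*(b*y)))+(((3+z)*(9*3))+((3*3)+(2+1))))+(((2*(9*a))*b)*((6+(a+z))*5))); overall: ((((y*((b*x)*(b*y)))+(((3+z)*(9*3))+((3*3)+(2+1))))+(((2*(9*a))*b)*((6+(a+z))*5)))*1) -> (((y*((b*x)*(b*y)))+(((3+z)*(9*3))+((3*3)+(2+1))))+(((2*(9*a))*b)*((6+(a+z))*5)))
Step 3: at LRLR: (9*3) -> 27; overall: (((y*((b*x)*(b*y)))+(((3+z)*(9*3))+((3*3)+(2+1))))+(((2*(9*a))*b)*((6+(a+z))*5))) -> (((y*((b*x)*(b*y)))+(((3+z)*27)+((3*3)+(2+1))))+(((2*(9*a))*b)*((6+(a+z))*5)))
Step 4: at LRRL: (3*3) -> 9; overall: (((y*((b*x)*(b*y)))+(((3+z)*27)+((3*3)+(2+1))))+(((2*(9*a))*b)*((6+(a+z))*5))) -> (((y*((b*x)*(b*y)))+(((3+z)*27)+(9+(2+1))))+(((2*(9*a))*b)*((6+(a+z))*5)))
Step 5: at LRRR: (2+1) -> 3; overall: (((y*((b*x)*(b*y)))+(((3+z)*27)+(9+(2+1))))+(((2*(9*a))*b)*((6+(a+z))*5))) -> (((y*((b*x)*(b*y)))+(((3+z)*27)+(9+3)))+(((2*(9*a))*b)*((6+(a+z))*5)))
Step 6: at LRR: (9+3) -> 12; overall: (((y*((b*x)*(b*y)))+(((3+z)*27)+(9+3)))+(((2*(9*a))*b)*((6+(a+z))*5))) -> (((y*((b*x)*(b*y)))+(((3+z)*27)+12))+(((2*(9*a))*b)*((6+(a+z))*5)))
Fixed point: (((y*((b*x)*(b*y)))+(((3+z)*27)+12))+(((2*(9*a))*b)*((6+(a+z))*5)))

Answer: (((y*((b*x)*(b*y)))+(((3+z)*27)+12))+(((2*(9*a))*b)*((6+(a+z))*5)))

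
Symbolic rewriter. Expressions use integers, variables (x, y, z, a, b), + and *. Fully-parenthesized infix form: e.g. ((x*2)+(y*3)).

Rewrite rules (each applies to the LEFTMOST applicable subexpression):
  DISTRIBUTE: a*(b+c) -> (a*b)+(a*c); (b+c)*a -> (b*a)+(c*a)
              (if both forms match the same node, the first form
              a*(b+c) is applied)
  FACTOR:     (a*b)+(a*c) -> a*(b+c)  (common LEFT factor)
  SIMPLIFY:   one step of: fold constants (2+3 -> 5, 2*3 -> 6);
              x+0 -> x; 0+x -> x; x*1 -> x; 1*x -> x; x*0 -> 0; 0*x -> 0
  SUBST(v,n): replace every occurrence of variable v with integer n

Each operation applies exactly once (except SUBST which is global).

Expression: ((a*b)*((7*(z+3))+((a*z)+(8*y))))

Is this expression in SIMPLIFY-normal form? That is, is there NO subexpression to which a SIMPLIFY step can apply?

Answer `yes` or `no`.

Answer: yes

Derivation:
Expression: ((a*b)*((7*(z+3))+((a*z)+(8*y))))
Scanning for simplifiable subexpressions (pre-order)...
  at root: ((a*b)*((7*(z+3))+((a*z)+(8*y)))) (not simplifiable)
  at L: (a*b) (not simplifiable)
  at R: ((7*(z+3))+((a*z)+(8*y))) (not simplifiable)
  at RL: (7*(z+3)) (not simplifiable)
  at RLR: (z+3) (not simplifiable)
  at RR: ((a*z)+(8*y)) (not simplifiable)
  at RRL: (a*z) (not simplifiable)
  at RRR: (8*y) (not simplifiable)
Result: no simplifiable subexpression found -> normal form.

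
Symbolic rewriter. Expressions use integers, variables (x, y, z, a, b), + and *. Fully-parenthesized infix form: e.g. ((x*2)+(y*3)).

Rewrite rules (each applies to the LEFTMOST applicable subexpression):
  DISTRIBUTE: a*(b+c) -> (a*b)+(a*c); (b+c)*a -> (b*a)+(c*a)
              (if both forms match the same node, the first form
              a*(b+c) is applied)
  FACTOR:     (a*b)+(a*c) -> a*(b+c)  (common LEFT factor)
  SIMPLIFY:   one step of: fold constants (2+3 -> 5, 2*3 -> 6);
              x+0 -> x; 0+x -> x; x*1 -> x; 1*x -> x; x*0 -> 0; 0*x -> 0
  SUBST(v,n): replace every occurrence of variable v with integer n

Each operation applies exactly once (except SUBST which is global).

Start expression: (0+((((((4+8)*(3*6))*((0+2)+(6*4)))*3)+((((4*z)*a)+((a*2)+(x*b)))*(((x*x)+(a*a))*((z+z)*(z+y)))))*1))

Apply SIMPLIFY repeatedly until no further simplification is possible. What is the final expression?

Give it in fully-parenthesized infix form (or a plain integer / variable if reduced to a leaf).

Answer: (16848+((((4*z)*a)+((a*2)+(x*b)))*(((x*x)+(a*a))*((z+z)*(z+y)))))

Derivation:
Start: (0+((((((4+8)*(3*6))*((0+2)+(6*4)))*3)+((((4*z)*a)+((a*2)+(x*b)))*(((x*x)+(a*a))*((z+z)*(z+y)))))*1))
Step 1: at root: (0+((((((4+8)*(3*6))*((0+2)+(6*4)))*3)+((((4*z)*a)+((a*2)+(x*b)))*(((x*x)+(a*a))*((z+z)*(z+y)))))*1)) -> ((((((4+8)*(3*6))*((0+2)+(6*4)))*3)+((((4*z)*a)+((a*2)+(x*b)))*(((x*x)+(a*a))*((z+z)*(z+y)))))*1); overall: (0+((((((4+8)*(3*6))*((0+2)+(6*4)))*3)+((((4*z)*a)+((a*2)+(x*b)))*(((x*x)+(a*a))*((z+z)*(z+y)))))*1)) -> ((((((4+8)*(3*6))*((0+2)+(6*4)))*3)+((((4*z)*a)+((a*2)+(x*b)))*(((x*x)+(a*a))*((z+z)*(z+y)))))*1)
Step 2: at root: ((((((4+8)*(3*6))*((0+2)+(6*4)))*3)+((((4*z)*a)+((a*2)+(x*b)))*(((x*x)+(a*a))*((z+z)*(z+y)))))*1) -> (((((4+8)*(3*6))*((0+2)+(6*4)))*3)+((((4*z)*a)+((a*2)+(x*b)))*(((x*x)+(a*a))*((z+z)*(z+y))))); overall: ((((((4+8)*(3*6))*((0+2)+(6*4)))*3)+((((4*z)*a)+((a*2)+(x*b)))*(((x*x)+(a*a))*((z+z)*(z+y)))))*1) -> (((((4+8)*(3*6))*((0+2)+(6*4)))*3)+((((4*z)*a)+((a*2)+(x*b)))*(((x*x)+(a*a))*((z+z)*(z+y)))))
Step 3: at LLLL: (4+8) -> 12; overall: (((((4+8)*(3*6))*((0+2)+(6*4)))*3)+((((4*z)*a)+((a*2)+(x*b)))*(((x*x)+(a*a))*((z+z)*(z+y))))) -> ((((12*(3*6))*((0+2)+(6*4)))*3)+((((4*z)*a)+((a*2)+(x*b)))*(((x*x)+(a*a))*((z+z)*(z+y)))))
Step 4: at LLLR: (3*6) -> 18; overall: ((((12*(3*6))*((0+2)+(6*4)))*3)+((((4*z)*a)+((a*2)+(x*b)))*(((x*x)+(a*a))*((z+z)*(z+y))))) -> ((((12*18)*((0+2)+(6*4)))*3)+((((4*z)*a)+((a*2)+(x*b)))*(((x*x)+(a*a))*((z+z)*(z+y)))))
Step 5: at LLL: (12*18) -> 216; overall: ((((12*18)*((0+2)+(6*4)))*3)+((((4*z)*a)+((a*2)+(x*b)))*(((x*x)+(a*a))*((z+z)*(z+y))))) -> (((216*((0+2)+(6*4)))*3)+((((4*z)*a)+((a*2)+(x*b)))*(((x*x)+(a*a))*((z+z)*(z+y)))))
Step 6: at LLRL: (0+2) -> 2; overall: (((216*((0+2)+(6*4)))*3)+((((4*z)*a)+((a*2)+(x*b)))*(((x*x)+(a*a))*((z+z)*(z+y))))) -> (((216*(2+(6*4)))*3)+((((4*z)*a)+((a*2)+(x*b)))*(((x*x)+(a*a))*((z+z)*(z+y)))))
Step 7: at LLRR: (6*4) -> 24; overall: (((216*(2+(6*4)))*3)+((((4*z)*a)+((a*2)+(x*b)))*(((x*x)+(a*a))*((z+z)*(z+y))))) -> (((216*(2+24))*3)+((((4*z)*a)+((a*2)+(x*b)))*(((x*x)+(a*a))*((z+z)*(z+y)))))
Step 8: at LLR: (2+24) -> 26; overall: (((216*(2+24))*3)+((((4*z)*a)+((a*2)+(x*b)))*(((x*x)+(a*a))*((z+z)*(z+y))))) -> (((216*26)*3)+((((4*z)*a)+((a*2)+(x*b)))*(((x*x)+(a*a))*((z+z)*(z+y)))))
Step 9: at LL: (216*26) -> 5616; overall: (((216*26)*3)+((((4*z)*a)+((a*2)+(x*b)))*(((x*x)+(a*a))*((z+z)*(z+y))))) -> ((5616*3)+((((4*z)*a)+((a*2)+(x*b)))*(((x*x)+(a*a))*((z+z)*(z+y)))))
Step 10: at L: (5616*3) -> 16848; overall: ((5616*3)+((((4*z)*a)+((a*2)+(x*b)))*(((x*x)+(a*a))*((z+z)*(z+y))))) -> (16848+((((4*z)*a)+((a*2)+(x*b)))*(((x*x)+(a*a))*((z+z)*(z+y)))))
Fixed point: (16848+((((4*z)*a)+((a*2)+(x*b)))*(((x*x)+(a*a))*((z+z)*(z+y)))))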